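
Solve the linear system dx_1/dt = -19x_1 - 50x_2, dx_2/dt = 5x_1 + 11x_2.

Coefficient matrix A = [[-19, -50], [5, 11]].
Characteristic polynomial det(A - λI) = λ^2 + 8λ + 41 = 0.
Eigenvalues λ = -4 ± 5i (complex conjugate pair).
For λ=-4+5i: an eigenvector is (-1,0) - i(3,-1) = (-1 - 3i, 0 + i).
A real fundamental pair from Re and Im of e^((-4+5i)t)v: X_1 = e^(-4t)(cos(5t)·(-1,0) + sin(5t)·(3,-1)), X_2 = e^(-4t)(sin(5t)·(-1,0) - cos(5t)·(3,-1)).
General solution: K_1X_1 + K_2X_2.

x_1(t) = 3K_1e^(-4t)sin(5t) - K_1e^(-4t)cos(5t) - K_2e^(-4t)sin(5t) - 3K_2e^(-4t)cos(5t), x_2(t) = -K_1e^(-4t)sin(5t) + K_2e^(-4t)cos(5t)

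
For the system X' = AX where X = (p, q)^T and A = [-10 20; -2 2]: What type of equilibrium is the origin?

stable spiral

A = [[-10,20],[-2,2]]; det(A-λI) = λ^2 + 8λ + 20.
λ = -4 ± 2i: negative real part.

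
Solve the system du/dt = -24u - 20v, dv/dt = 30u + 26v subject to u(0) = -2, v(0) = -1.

Coefficient matrix A = [[-24, -20], [30, 26]].
Characteristic polynomial det(A - λI) = λ^2 - 2λ - 24 = 0.
Eigenvalues λ = 6, -4.
For λ=6: (A-λI) row 1 is [-30, -20], so an eigenvector is (2, -3).
For λ=-4: (A-λI) row 1 is [-20, -20], so an eigenvector is (1, -1).
General solution: c_1e^(6t)(2,-3) + c_2e^(-4t)(1,-1).
Applying u(0)=-2, v(0)=-1 gives c_1=3, c_2=-8.

u(t) = 6e^(6t) - 8e^(-4t), v(t) = -9e^(6t) + 8e^(-4t)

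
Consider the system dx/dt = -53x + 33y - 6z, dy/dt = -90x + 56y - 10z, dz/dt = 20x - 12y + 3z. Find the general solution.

x(t) = -C_1e^(t) + 3C_2e^(2t) - 6C_3e^(3t), y(t) = -2C_1e^(t) + 5C_2e^(2t) - 10C_3e^(3t), z(t) = -2C_1e^(t) + C_3e^(3t)

Coefficient matrix A = [[-53, 33, -6], [-90, 56, -10], [20, -12, 3]].
det(A - λI) = 0 gives eigenvalues λ = 1, 2, 3.
For λ=1: eigenvector (-1,-2,-2).
For λ=2: eigenvector (3,5,0).
For λ=3: eigenvector (-6,-10,1).
General solution: C_1e^(t)(-1,-2,-2) + C_2e^(2t)(3,5,0) + C_3e^(3t)(-6,-10,1).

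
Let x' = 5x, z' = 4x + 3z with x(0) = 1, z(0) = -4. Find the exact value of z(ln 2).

16

A = [[5,0],[4,3]]; eigenvalues λ = 3, 5.
Eigenvectors: (0,-1) for λ=3, (-1,-2) for λ=5.
From the initial condition, c_1 = 6, c_2 = -1.
z(ln 2) = (6)(2^3)(-1) + (-1)(2^5)(-2) = 16.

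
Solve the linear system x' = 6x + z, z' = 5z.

x(t) = -C_1e^(5t) + C_2e^(6t), z(t) = C_1e^(5t)

Coefficient matrix A = [[6, 1], [0, 5]].
Characteristic polynomial det(A - λI) = λ^2 - 11λ + 30 = 0.
Eigenvalues λ = 5, 6.
For λ=5: (A-λI) row 1 is [1, 1], so an eigenvector is (-1, 1).
For λ=6: (A-λI) row 1 is [0, 1], so an eigenvector is (1, 0).
General solution: C_1e^(5t)(-1,1) + C_2e^(6t)(1,0).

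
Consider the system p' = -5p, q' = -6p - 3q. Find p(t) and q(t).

p(t) = -C_1e^(-5t), q(t) = -3C_1e^(-5t) + C_2e^(-3t)

Coefficient matrix A = [[-5, 0], [-6, -3]].
Characteristic polynomial det(A - λI) = λ^2 + 8λ + 15 = 0.
Eigenvalues λ = -5, -3.
For λ=-5: (A-λI) row 2 is [-6, 2], so an eigenvector is (-1, -3).
For λ=-3: (A-λI) row 1 is [-2, 0], so an eigenvector is (0, 1).
General solution: C_1e^(-5t)(-1,-3) + C_2e^(-3t)(0,1).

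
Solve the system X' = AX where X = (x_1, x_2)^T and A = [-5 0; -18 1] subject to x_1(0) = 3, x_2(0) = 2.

x_1(t) = 3e^(-5t), x_2(t) = -7e^(t) + 9e^(-5t)

Coefficient matrix A = [[-5, 0], [-18, 1]].
Characteristic polynomial det(A - λI) = λ^2 + 4λ - 5 = 0.
Eigenvalues λ = 1, -5.
For λ=1: (A-λI) row 1 is [-6, 0], so an eigenvector is (0, -1).
For λ=-5: (A-λI) row 2 is [-18, 6], so an eigenvector is (-1, -3).
General solution: K_1e^(t)(0,-1) + K_2e^(-5t)(-1,-3).
Applying x_1(0)=3, x_2(0)=2 gives K_1=7, K_2=-3.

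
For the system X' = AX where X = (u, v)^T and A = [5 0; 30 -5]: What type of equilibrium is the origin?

saddle

A = [[5,0],[30,-5]]; det(A-λI) = λ^2 - 25.
λ = -5, 5: opposite signs.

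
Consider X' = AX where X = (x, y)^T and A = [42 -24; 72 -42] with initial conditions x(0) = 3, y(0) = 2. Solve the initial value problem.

x(t) = 8e^(6t) - 5e^(-6t), y(t) = 12e^(6t) - 10e^(-6t)

Coefficient matrix A = [[42, -24], [72, -42]].
Characteristic polynomial det(A - λI) = λ^2 - 36 = 0.
Eigenvalues λ = 6, -6.
For λ=6: (A-λI) row 1 is [36, -24], so an eigenvector is (-2, -3).
For λ=-6: (A-λI) row 1 is [48, -24], so an eigenvector is (-1, -2).
General solution: K_1e^(6t)(-2,-3) + K_2e^(-6t)(-1,-2).
Applying x(0)=3, y(0)=2 gives K_1=-4, K_2=5.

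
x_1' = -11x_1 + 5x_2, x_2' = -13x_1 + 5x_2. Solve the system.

x_1(t) = c_1e^(-3t)sin(t) - 2c_1e^(-3t)cos(t) - 2c_2e^(-3t)sin(t) - c_2e^(-3t)cos(t), x_2(t) = 2c_1e^(-3t)sin(t) - 3c_1e^(-3t)cos(t) - 3c_2e^(-3t)sin(t) - 2c_2e^(-3t)cos(t)

Coefficient matrix A = [[-11, 5], [-13, 5]].
Characteristic polynomial det(A - λI) = λ^2 + 6λ + 10 = 0.
Eigenvalues λ = -3 ± i (complex conjugate pair).
For λ=-3+i: an eigenvector is (-2,-3) - i(1,2) = (-2 - i, -3 - 2i).
A real fundamental pair from Re and Im of e^((-3+i)t)v: X_1 = e^(-3t)(cos(t)·(-2,-3) + sin(t)·(1,2)), X_2 = e^(-3t)(sin(t)·(-2,-3) - cos(t)·(1,2)).
General solution: c_1X_1 + c_2X_2.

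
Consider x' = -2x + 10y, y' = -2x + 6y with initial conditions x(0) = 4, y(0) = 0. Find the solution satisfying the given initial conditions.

Coefficient matrix A = [[-2, 10], [-2, 6]].
Characteristic polynomial det(A - λI) = λ^2 - 4λ + 8 = 0.
Eigenvalues λ = 2 ± 2i (complex conjugate pair).
For λ=2+2i: an eigenvector is (1,0) - i(-2,-1) = (1 + 2i, 0 + i).
A real fundamental pair from Re and Im of e^((2+2i)t)v: X_1 = e^(2t)(cos(2t)·(1,0) + sin(2t)·(-2,-1)), X_2 = e^(2t)(sin(2t)·(1,0) - cos(2t)·(-2,-1)).
General solution: K_1X_1 + K_2X_2.
Applying x(0)=4, y(0)=0 gives K_1=4, K_2=0.

x(t) = -8e^(2t)sin(2t) + 4e^(2t)cos(2t), y(t) = -4e^(2t)sin(2t)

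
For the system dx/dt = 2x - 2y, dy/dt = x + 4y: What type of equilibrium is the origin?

A = [[2,-2],[1,4]]; det(A-λI) = λ^2 - 6λ + 10.
λ = 3 ± i: positive real part.

unstable spiral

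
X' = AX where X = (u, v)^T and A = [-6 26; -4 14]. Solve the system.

u(t) = 2C_1e^(4t)sin(2t) - 3C_1e^(4t)cos(2t) - 3C_2e^(4t)sin(2t) - 2C_2e^(4t)cos(2t), v(t) = C_1e^(4t)sin(2t) - C_1e^(4t)cos(2t) - C_2e^(4t)sin(2t) - C_2e^(4t)cos(2t)

Coefficient matrix A = [[-6, 26], [-4, 14]].
Characteristic polynomial det(A - λI) = λ^2 - 8λ + 20 = 0.
Eigenvalues λ = 4 ± 2i (complex conjugate pair).
For λ=4+2i: an eigenvector is (-3,-1) - i(2,1) = (-3 - 2i, -1 - i).
A real fundamental pair from Re and Im of e^((4+2i)t)v: X_1 = e^(4t)(cos(2t)·(-3,-1) + sin(2t)·(2,1)), X_2 = e^(4t)(sin(2t)·(-3,-1) - cos(2t)·(2,1)).
General solution: C_1X_1 + C_2X_2.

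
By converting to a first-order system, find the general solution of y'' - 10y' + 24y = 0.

y(t) = K_1e^(4t) + K_2e^(6t)

Let x_1 = y, x_2 = y'. Then x_1' = x_2 and x_2' = -24x_1 + 10x_2.
A = [[0,1],[-24,10]]; det(A-λI) = λ^2 - 10λ + 24.
Eigenvalues λ = 4, 6 with eigenvectors (1,4), (1,6).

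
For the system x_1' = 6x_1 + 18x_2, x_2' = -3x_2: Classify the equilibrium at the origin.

A = [[6,18],[0,-3]]; det(A-λI) = λ^2 - 3λ - 18.
λ = -3, 6: opposite signs.

saddle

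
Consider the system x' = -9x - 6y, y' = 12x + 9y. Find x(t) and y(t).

x(t) = C_1e^(-3t) + C_2e^(3t), y(t) = -C_1e^(-3t) - 2C_2e^(3t)

Coefficient matrix A = [[-9, -6], [12, 9]].
Characteristic polynomial det(A - λI) = λ^2 - 9 = 0.
Eigenvalues λ = -3, 3.
For λ=-3: (A-λI) row 1 is [-6, -6], so an eigenvector is (1, -1).
For λ=3: (A-λI) row 1 is [-12, -6], so an eigenvector is (1, -2).
General solution: C_1e^(-3t)(1,-1) + C_2e^(3t)(1,-2).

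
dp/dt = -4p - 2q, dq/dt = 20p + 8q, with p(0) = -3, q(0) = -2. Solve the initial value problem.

p(t) = 11e^(2t)sin(2t) - 3e^(2t)cos(2t), q(t) = -36e^(2t)sin(2t) - 2e^(2t)cos(2t)

Coefficient matrix A = [[-4, -2], [20, 8]].
Characteristic polynomial det(A - λI) = λ^2 - 4λ + 8 = 0.
Eigenvalues λ = 2 ± 2i (complex conjugate pair).
For λ=2+2i: an eigenvector is (1,-3) - i(0,1) = (1, -3 - i).
A real fundamental pair from Re and Im of e^((2+2i)t)v: X_1 = e^(2t)(cos(2t)·(1,-3) + sin(2t)·(0,1)), X_2 = e^(2t)(sin(2t)·(1,-3) - cos(2t)·(0,1)).
General solution: C_1X_1 + C_2X_2.
Applying p(0)=-3, q(0)=-2 gives C_1=-3, C_2=11.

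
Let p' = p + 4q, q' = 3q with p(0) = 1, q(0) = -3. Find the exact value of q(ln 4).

A = [[1,4],[0,3]]; eigenvalues λ = 3, 1.
Eigenvectors: (2,1) for λ=3, (-1,0) for λ=1.
From the initial condition, c_1 = -3, c_2 = -7.
q(ln 4) = (-3)(4^3)(1) + (-7)(4^1)(0) = -192.

-192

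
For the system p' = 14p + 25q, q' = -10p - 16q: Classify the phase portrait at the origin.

stable spiral

A = [[14,25],[-10,-16]]; det(A-λI) = λ^2 + 2λ + 26.
λ = -1 ± 5i: negative real part.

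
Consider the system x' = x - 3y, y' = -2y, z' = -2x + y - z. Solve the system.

Coefficient matrix A = [[1, -3, 0], [0, -2, 0], [-2, 1, -1]].
det(A - λI) = 0 gives eigenvalues λ = 1, -2, -1.
For λ=1: eigenvector (1,0,-1).
For λ=-2: eigenvector (1,1,1).
For λ=-1: eigenvector (0,0,1).
General solution: K_1e^(t)(1,0,-1) + K_2e^(-2t)(1,1,1) + K_3e^(-t)(0,0,1).

x(t) = K_1e^(t) + K_2e^(-2t), y(t) = K_2e^(-2t), z(t) = -K_1e^(t) + K_2e^(-2t) + K_3e^(-t)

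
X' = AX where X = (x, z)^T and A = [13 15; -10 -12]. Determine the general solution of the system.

x(t) = -3C_1e^(3t) + C_2e^(-2t), z(t) = 2C_1e^(3t) - C_2e^(-2t)

Coefficient matrix A = [[13, 15], [-10, -12]].
Characteristic polynomial det(A - λI) = λ^2 - λ - 6 = 0.
Eigenvalues λ = 3, -2.
For λ=3: (A-λI) row 1 is [10, 15], so an eigenvector is (-3, 2).
For λ=-2: (A-λI) row 1 is [15, 15], so an eigenvector is (1, -1).
General solution: C_1e^(3t)(-3,2) + C_2e^(-2t)(1,-1).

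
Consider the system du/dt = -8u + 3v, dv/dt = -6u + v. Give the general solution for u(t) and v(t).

u(t) = c_1e^(-2t) + c_2e^(-5t), v(t) = 2c_1e^(-2t) + c_2e^(-5t)

Coefficient matrix A = [[-8, 3], [-6, 1]].
Characteristic polynomial det(A - λI) = λ^2 + 7λ + 10 = 0.
Eigenvalues λ = -2, -5.
For λ=-2: (A-λI) row 1 is [-6, 3], so an eigenvector is (1, 2).
For λ=-5: (A-λI) row 1 is [-3, 3], so an eigenvector is (1, 1).
General solution: c_1e^(-2t)(1,2) + c_2e^(-5t)(1,1).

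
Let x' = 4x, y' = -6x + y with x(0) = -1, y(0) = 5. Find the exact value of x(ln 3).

A = [[4,0],[-6,1]]; eigenvalues λ = 1, 4.
Eigenvectors: (0,1) for λ=1, (1,-2) for λ=4.
From the initial condition, c_1 = 3, c_2 = -1.
x(ln 3) = (3)(3^1)(0) + (-1)(3^4)(1) = -81.

-81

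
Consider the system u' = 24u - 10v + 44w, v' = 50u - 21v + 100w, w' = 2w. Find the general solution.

u(t) = c_1e^(4t) - 2c_2e^(2t) + 2c_3e^(-t), v(t) = 2c_1e^(4t) + 5c_3e^(-t), w(t) = c_2e^(2t)

Coefficient matrix A = [[24, -10, 44], [50, -21, 100], [0, 0, 2]].
det(A - λI) = 0 gives eigenvalues λ = 4, 2, -1.
For λ=4: eigenvector (1,2,0).
For λ=2: eigenvector (-2,0,1).
For λ=-1: eigenvector (2,5,0).
General solution: c_1e^(4t)(1,2,0) + c_2e^(2t)(-2,0,1) + c_3e^(-t)(2,5,0).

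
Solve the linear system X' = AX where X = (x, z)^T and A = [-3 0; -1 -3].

x(t) = -c_2e^(-3t), z(t) = c_1e^(-3t) + c_2te^(-3t)

Coefficient matrix A = [[-3, 0], [-1, -3]].
Characteristic polynomial det(A - λI) = λ^2 + 6λ + 9 = 0.
Single eigenvalue λ = -3 with algebraic multiplicity 2.
Eigenvector v = (0,1); generalized eigenvector w with (A-λI)w=v is (-1,0).
General solution: e^(-3t)[c_1·v + c_2·(t·v + w)].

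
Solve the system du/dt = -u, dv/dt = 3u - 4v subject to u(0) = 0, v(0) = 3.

Coefficient matrix A = [[-1, 0], [3, -4]].
Characteristic polynomial det(A - λI) = λ^2 + 5λ + 4 = 0.
Eigenvalues λ = -1, -4.
For λ=-1: (A-λI) row 2 is [3, -3], so an eigenvector is (1, 1).
For λ=-4: (A-λI) row 1 is [3, 0], so an eigenvector is (0, -1).
General solution: c_1e^(-t)(1,1) + c_2e^(-4t)(0,-1).
Applying u(0)=0, v(0)=3 gives c_1=0, c_2=-3.

u(t) = 0, v(t) = 3e^(-4t)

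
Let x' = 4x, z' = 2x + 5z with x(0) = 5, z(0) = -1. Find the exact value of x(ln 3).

405

A = [[4,0],[2,5]]; eigenvalues λ = 4, 5.
Eigenvectors: (1,-2) for λ=4, (0,-1) for λ=5.
From the initial condition, c_1 = 5, c_2 = -9.
x(ln 3) = (5)(3^4)(1) + (-9)(3^5)(0) = 405.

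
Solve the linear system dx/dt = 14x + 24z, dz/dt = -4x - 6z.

Coefficient matrix A = [[14, 24], [-4, -6]].
Characteristic polynomial det(A - λI) = λ^2 - 8λ + 12 = 0.
Eigenvalues λ = 6, 2.
For λ=6: (A-λI) row 1 is [8, 24], so an eigenvector is (-3, 1).
For λ=2: (A-λI) row 1 is [12, 24], so an eigenvector is (2, -1).
General solution: C_1e^(6t)(-3,1) + C_2e^(2t)(2,-1).

x(t) = -3C_1e^(6t) + 2C_2e^(2t), z(t) = C_1e^(6t) - C_2e^(2t)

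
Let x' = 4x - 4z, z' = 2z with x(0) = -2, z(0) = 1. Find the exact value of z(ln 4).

16

A = [[4,-4],[0,2]]; eigenvalues λ = 2, 4.
Eigenvectors: (-2,-1) for λ=2, (-1,0) for λ=4.
From the initial condition, c_1 = -1, c_2 = 4.
z(ln 4) = (-1)(4^2)(-1) + (4)(4^4)(0) = 16.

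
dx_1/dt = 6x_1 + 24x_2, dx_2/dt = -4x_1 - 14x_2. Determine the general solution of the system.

Coefficient matrix A = [[6, 24], [-4, -14]].
Characteristic polynomial det(A - λI) = λ^2 + 8λ + 12 = 0.
Eigenvalues λ = -2, -6.
For λ=-2: (A-λI) row 1 is [8, 24], so an eigenvector is (-3, 1).
For λ=-6: (A-λI) row 1 is [12, 24], so an eigenvector is (-2, 1).
General solution: K_1e^(-2t)(-3,1) + K_2e^(-6t)(-2,1).

x_1(t) = -3K_1e^(-2t) - 2K_2e^(-6t), x_2(t) = K_1e^(-2t) + K_2e^(-6t)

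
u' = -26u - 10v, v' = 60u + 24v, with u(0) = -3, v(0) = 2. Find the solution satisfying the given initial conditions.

Coefficient matrix A = [[-26, -10], [60, 24]].
Characteristic polynomial det(A - λI) = λ^2 + 2λ - 24 = 0.
Eigenvalues λ = 4, -6.
For λ=4: (A-λI) row 1 is [-30, -10], so an eigenvector is (1, -3).
For λ=-6: (A-λI) row 1 is [-20, -10], so an eigenvector is (1, -2).
General solution: K_1e^(4t)(1,-3) + K_2e^(-6t)(1,-2).
Applying u(0)=-3, v(0)=2 gives K_1=4, K_2=-7.

u(t) = 4e^(4t) - 7e^(-6t), v(t) = -12e^(4t) + 14e^(-6t)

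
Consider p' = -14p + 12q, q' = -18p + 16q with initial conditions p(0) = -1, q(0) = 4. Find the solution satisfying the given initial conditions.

Coefficient matrix A = [[-14, 12], [-18, 16]].
Characteristic polynomial det(A - λI) = λ^2 - 2λ - 8 = 0.
Eigenvalues λ = -2, 4.
For λ=-2: (A-λI) row 1 is [-12, 12], so an eigenvector is (1, 1).
For λ=4: (A-λI) row 1 is [-18, 12], so an eigenvector is (-2, -3).
General solution: C_1e^(-2t)(1,1) + C_2e^(4t)(-2,-3).
Applying p(0)=-1, q(0)=4 gives C_1=-11, C_2=-5.

p(t) = 10e^(4t) - 11e^(-2t), q(t) = 15e^(4t) - 11e^(-2t)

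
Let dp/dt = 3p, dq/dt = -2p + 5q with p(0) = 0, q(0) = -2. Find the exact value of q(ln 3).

-486

A = [[3,0],[-2,5]]; eigenvalues λ = 5, 3.
Eigenvectors: (0,-1) for λ=5, (1,1) for λ=3.
From the initial condition, c_1 = 2, c_2 = 0.
q(ln 3) = (2)(3^5)(-1) + (0)(3^3)(1) = -486.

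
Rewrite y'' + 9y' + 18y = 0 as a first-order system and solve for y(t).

y(t) = K_1e^(-3t) + K_2e^(-6t)

Let x_1 = y, x_2 = y'. Then x_1' = x_2 and x_2' = -18x_1 - 9x_2.
A = [[0,1],[-18,-9]]; det(A-λI) = λ^2 + 9λ + 18.
Eigenvalues λ = -3, -6 with eigenvectors (1,-3), (1,-6).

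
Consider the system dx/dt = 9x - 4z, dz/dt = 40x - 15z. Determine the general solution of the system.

x(t) = K_1e^(-3t)sin(4t) - K_2e^(-3t)cos(4t), z(t) = 3K_1e^(-3t)sin(4t) - K_1e^(-3t)cos(4t) - K_2e^(-3t)sin(4t) - 3K_2e^(-3t)cos(4t)

Coefficient matrix A = [[9, -4], [40, -15]].
Characteristic polynomial det(A - λI) = λ^2 + 6λ + 25 = 0.
Eigenvalues λ = -3 ± 4i (complex conjugate pair).
For λ=-3+4i: an eigenvector is (0,-1) - i(1,3) = (0 - i, -1 - 3i).
A real fundamental pair from Re and Im of e^((-3+4i)t)v: X_1 = e^(-3t)(cos(4t)·(0,-1) + sin(4t)·(1,3)), X_2 = e^(-3t)(sin(4t)·(0,-1) - cos(4t)·(1,3)).
General solution: K_1X_1 + K_2X_2.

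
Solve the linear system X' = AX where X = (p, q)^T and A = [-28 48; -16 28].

p(t) = -2c_1e^(-4t) - 3c_2e^(4t), q(t) = -c_1e^(-4t) - 2c_2e^(4t)

Coefficient matrix A = [[-28, 48], [-16, 28]].
Characteristic polynomial det(A - λI) = λ^2 - 16 = 0.
Eigenvalues λ = -4, 4.
For λ=-4: (A-λI) row 1 is [-24, 48], so an eigenvector is (-2, -1).
For λ=4: (A-λI) row 1 is [-32, 48], so an eigenvector is (-3, -2).
General solution: c_1e^(-4t)(-2,-1) + c_2e^(4t)(-3,-2).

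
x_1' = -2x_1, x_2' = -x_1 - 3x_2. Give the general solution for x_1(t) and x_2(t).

x_1(t) = -c_1e^(-2t), x_2(t) = c_1e^(-2t) + c_2e^(-3t)

Coefficient matrix A = [[-2, 0], [-1, -3]].
Characteristic polynomial det(A - λI) = λ^2 + 5λ + 6 = 0.
Eigenvalues λ = -2, -3.
For λ=-2: (A-λI) row 2 is [-1, -1], so an eigenvector is (-1, 1).
For λ=-3: (A-λI) row 1 is [1, 0], so an eigenvector is (0, 1).
General solution: c_1e^(-2t)(-1,1) + c_2e^(-3t)(0,1).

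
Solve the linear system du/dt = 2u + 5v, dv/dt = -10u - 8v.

u(t) = -K_1e^(-3t)cos(5t) - K_2e^(-3t)sin(5t), v(t) = K_1e^(-3t)sin(5t) + K_1e^(-3t)cos(5t) + K_2e^(-3t)sin(5t) - K_2e^(-3t)cos(5t)

Coefficient matrix A = [[2, 5], [-10, -8]].
Characteristic polynomial det(A - λI) = λ^2 + 6λ + 34 = 0.
Eigenvalues λ = -3 ± 5i (complex conjugate pair).
For λ=-3+5i: an eigenvector is (-1,1) - i(0,1) = (-1, 1 - i).
A real fundamental pair from Re and Im of e^((-3+5i)t)v: X_1 = e^(-3t)(cos(5t)·(-1,1) + sin(5t)·(0,1)), X_2 = e^(-3t)(sin(5t)·(-1,1) - cos(5t)·(0,1)).
General solution: K_1X_1 + K_2X_2.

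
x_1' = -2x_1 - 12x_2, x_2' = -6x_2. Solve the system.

Coefficient matrix A = [[-2, -12], [0, -6]].
Characteristic polynomial det(A - λI) = λ^2 + 8λ + 12 = 0.
Eigenvalues λ = -6, -2.
For λ=-6: (A-λI) row 1 is [4, -12], so an eigenvector is (-3, -1).
For λ=-2: (A-λI) row 1 is [0, -12], so an eigenvector is (-1, 0).
General solution: C_1e^(-6t)(-3,-1) + C_2e^(-2t)(-1,0).

x_1(t) = -3C_1e^(-6t) - C_2e^(-2t), x_2(t) = -C_1e^(-6t)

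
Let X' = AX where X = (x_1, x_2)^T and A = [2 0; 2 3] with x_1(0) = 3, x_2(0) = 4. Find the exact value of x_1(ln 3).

A = [[2,0],[2,3]]; eigenvalues λ = 3, 2.
Eigenvectors: (0,-1) for λ=3, (-1,2) for λ=2.
From the initial condition, c_1 = -10, c_2 = -3.
x_1(ln 3) = (-10)(3^3)(0) + (-3)(3^2)(-1) = 27.

27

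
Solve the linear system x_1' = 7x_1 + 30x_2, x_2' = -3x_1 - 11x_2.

Coefficient matrix A = [[7, 30], [-3, -11]].
Characteristic polynomial det(A - λI) = λ^2 + 4λ + 13 = 0.
Eigenvalues λ = -2 ± 3i (complex conjugate pair).
For λ=-2+3i: an eigenvector is (-3,1) - i(1,0) = (-3 - i, 1).
A real fundamental pair from Re and Im of e^((-2+3i)t)v: X_1 = e^(-2t)(cos(3t)·(-3,1) + sin(3t)·(1,0)), X_2 = e^(-2t)(sin(3t)·(-3,1) - cos(3t)·(1,0)).
General solution: c_1X_1 + c_2X_2.

x_1(t) = c_1e^(-2t)sin(3t) - 3c_1e^(-2t)cos(3t) - 3c_2e^(-2t)sin(3t) - c_2e^(-2t)cos(3t), x_2(t) = c_1e^(-2t)cos(3t) + c_2e^(-2t)sin(3t)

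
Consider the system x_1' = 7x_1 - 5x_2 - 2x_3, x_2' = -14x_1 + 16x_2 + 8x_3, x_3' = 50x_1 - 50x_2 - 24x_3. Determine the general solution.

x_1(t) = C_1e^(2t) - C_2e^(t), x_2(t) = C_1e^(2t) - 2C_2e^(t) - 2C_3e^(-4t), x_3(t) = 2C_2e^(t) + 5C_3e^(-4t)

Coefficient matrix A = [[7, -5, -2], [-14, 16, 8], [50, -50, -24]].
det(A - λI) = 0 gives eigenvalues λ = 2, 1, -4.
For λ=2: eigenvector (1,1,0).
For λ=1: eigenvector (-1,-2,2).
For λ=-4: eigenvector (0,-2,5).
General solution: C_1e^(2t)(1,1,0) + C_2e^(t)(-1,-2,2) + C_3e^(-4t)(0,-2,5).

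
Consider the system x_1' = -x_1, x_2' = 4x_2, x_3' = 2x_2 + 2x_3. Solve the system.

Coefficient matrix A = [[-1, 0, 0], [0, 4, 0], [0, 2, 2]].
det(A - λI) = 0 gives eigenvalues λ = -1, 2, 4.
For λ=-1: eigenvector (1,0,0).
For λ=2: eigenvector (0,0,1).
For λ=4: eigenvector (0,1,1).
General solution: c_1e^(-t)(1,0,0) + c_2e^(2t)(0,0,1) + c_3e^(4t)(0,1,1).

x_1(t) = c_1e^(-t), x_2(t) = c_3e^(4t), x_3(t) = c_2e^(2t) + c_3e^(4t)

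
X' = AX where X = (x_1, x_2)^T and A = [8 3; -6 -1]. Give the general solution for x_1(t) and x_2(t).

x_1(t) = -K_1e^(2t) - K_2e^(5t), x_2(t) = 2K_1e^(2t) + K_2e^(5t)

Coefficient matrix A = [[8, 3], [-6, -1]].
Characteristic polynomial det(A - λI) = λ^2 - 7λ + 10 = 0.
Eigenvalues λ = 2, 5.
For λ=2: (A-λI) row 1 is [6, 3], so an eigenvector is (-1, 2).
For λ=5: (A-λI) row 1 is [3, 3], so an eigenvector is (-1, 1).
General solution: K_1e^(2t)(-1,2) + K_2e^(5t)(-1,1).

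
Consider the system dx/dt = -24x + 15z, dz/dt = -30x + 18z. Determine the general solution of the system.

x(t) = -c_1e^(-3t)sin(3t) - 2c_1e^(-3t)cos(3t) - 2c_2e^(-3t)sin(3t) + c_2e^(-3t)cos(3t), z(t) = -c_1e^(-3t)sin(3t) - 3c_1e^(-3t)cos(3t) - 3c_2e^(-3t)sin(3t) + c_2e^(-3t)cos(3t)

Coefficient matrix A = [[-24, 15], [-30, 18]].
Characteristic polynomial det(A - λI) = λ^2 + 6λ + 18 = 0.
Eigenvalues λ = -3 ± 3i (complex conjugate pair).
For λ=-3+3i: an eigenvector is (-2,-3) - i(-1,-1) = (-2 + i, -3 + i).
A real fundamental pair from Re and Im of e^((-3+3i)t)v: X_1 = e^(-3t)(cos(3t)·(-2,-3) + sin(3t)·(-1,-1)), X_2 = e^(-3t)(sin(3t)·(-2,-3) - cos(3t)·(-1,-1)).
General solution: c_1X_1 + c_2X_2.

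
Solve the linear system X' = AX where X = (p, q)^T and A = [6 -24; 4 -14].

Coefficient matrix A = [[6, -24], [4, -14]].
Characteristic polynomial det(A - λI) = λ^2 + 8λ + 12 = 0.
Eigenvalues λ = -2, -6.
For λ=-2: (A-λI) row 1 is [8, -24], so an eigenvector is (-3, -1).
For λ=-6: (A-λI) row 1 is [12, -24], so an eigenvector is (-2, -1).
General solution: K_1e^(-2t)(-3,-1) + K_2e^(-6t)(-2,-1).

p(t) = -3K_1e^(-2t) - 2K_2e^(-6t), q(t) = -K_1e^(-2t) - K_2e^(-6t)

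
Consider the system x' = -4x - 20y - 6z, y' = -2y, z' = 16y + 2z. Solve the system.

Coefficient matrix A = [[-4, -20, -6], [0, -2, 0], [0, 16, 2]].
det(A - λI) = 0 gives eigenvalues λ = 2, -4, -2.
For λ=2: eigenvector (1,0,-1).
For λ=-4: eigenvector (1,0,0).
For λ=-2: eigenvector (2,1,-4).
General solution: K_1e^(2t)(1,0,-1) + K_2e^(-4t)(1,0,0) + K_3e^(-2t)(2,1,-4).

x(t) = K_1e^(2t) + K_2e^(-4t) + 2K_3e^(-2t), y(t) = K_3e^(-2t), z(t) = -K_1e^(2t) - 4K_3e^(-2t)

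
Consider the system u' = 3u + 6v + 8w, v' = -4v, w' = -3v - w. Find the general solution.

u(t) = K_1e^(3t) - 2K_2e^(-4t) - 2K_3e^(-t), v(t) = K_2e^(-4t), w(t) = K_2e^(-4t) + K_3e^(-t)

Coefficient matrix A = [[3, 6, 8], [0, -4, 0], [0, -3, -1]].
det(A - λI) = 0 gives eigenvalues λ = 3, -4, -1.
For λ=3: eigenvector (1,0,0).
For λ=-4: eigenvector (-2,1,1).
For λ=-1: eigenvector (-2,0,1).
General solution: K_1e^(3t)(1,0,0) + K_2e^(-4t)(-2,1,1) + K_3e^(-t)(-2,0,1).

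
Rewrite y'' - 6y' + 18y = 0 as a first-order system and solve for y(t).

Let x_1 = y, x_2 = y'. Then x_1' = x_2 and x_2' = -18x_1 + 6x_2.
A = [[0,1],[-18,6]]; det(A-λI) = λ^2 - 6λ + 18.
Eigenvalues λ = 3 ± 3i.

y(t) = C_1e^(3t)cos(3t) + C_2e^(3t)sin(3t)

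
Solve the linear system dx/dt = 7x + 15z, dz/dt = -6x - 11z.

x(t) = -C_1e^(-2t)sin(3t) - 2C_1e^(-2t)cos(3t) - 2C_2e^(-2t)sin(3t) + C_2e^(-2t)cos(3t), z(t) = C_1e^(-2t)sin(3t) + C_1e^(-2t)cos(3t) + C_2e^(-2t)sin(3t) - C_2e^(-2t)cos(3t)

Coefficient matrix A = [[7, 15], [-6, -11]].
Characteristic polynomial det(A - λI) = λ^2 + 4λ + 13 = 0.
Eigenvalues λ = -2 ± 3i (complex conjugate pair).
For λ=-2+3i: an eigenvector is (-2,1) - i(-1,1) = (-2 + i, 1 - i).
A real fundamental pair from Re and Im of e^((-2+3i)t)v: X_1 = e^(-2t)(cos(3t)·(-2,1) + sin(3t)·(-1,1)), X_2 = e^(-2t)(sin(3t)·(-2,1) - cos(3t)·(-1,1)).
General solution: C_1X_1 + C_2X_2.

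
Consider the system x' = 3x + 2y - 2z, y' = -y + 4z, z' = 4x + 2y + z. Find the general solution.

x(t) = K_1e^(-t) - K_2e^(t), y(t) = -2K_1e^(-t) + 2K_2e^(t) + K_3e^(3t), z(t) = K_2e^(t) + K_3e^(3t)

Coefficient matrix A = [[3, 2, -2], [0, -1, 4], [4, 2, 1]].
det(A - λI) = 0 gives eigenvalues λ = -1, 1, 3.
For λ=-1: eigenvector (1,-2,0).
For λ=1: eigenvector (-1,2,1).
For λ=3: eigenvector (0,1,1).
General solution: K_1e^(-t)(1,-2,0) + K_2e^(t)(-1,2,1) + K_3e^(3t)(0,1,1).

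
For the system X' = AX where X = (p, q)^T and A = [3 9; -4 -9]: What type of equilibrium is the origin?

A = [[3,9],[-4,-9]]; det(A-λI) = λ^2 + 6λ + 9.
repeated λ = -3 with a single eigenvector.

stable improper node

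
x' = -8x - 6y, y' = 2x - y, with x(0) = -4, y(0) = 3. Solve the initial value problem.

x(t) = -6e^(-4t) + 2e^(-5t), y(t) = 4e^(-4t) - e^(-5t)

Coefficient matrix A = [[-8, -6], [2, -1]].
Characteristic polynomial det(A - λI) = λ^2 + 9λ + 20 = 0.
Eigenvalues λ = -5, -4.
For λ=-5: (A-λI) row 1 is [-3, -6], so an eigenvector is (2, -1).
For λ=-4: (A-λI) row 1 is [-4, -6], so an eigenvector is (-3, 2).
General solution: C_1e^(-5t)(2,-1) + C_2e^(-4t)(-3,2).
Applying x(0)=-4, y(0)=3 gives C_1=1, C_2=2.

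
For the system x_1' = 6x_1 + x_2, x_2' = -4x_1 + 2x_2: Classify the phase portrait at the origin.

unstable improper node

A = [[6,1],[-4,2]]; det(A-λI) = λ^2 - 8λ + 16.
repeated λ = 4 with a single eigenvector.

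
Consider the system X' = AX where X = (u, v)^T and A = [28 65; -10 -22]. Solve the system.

u(t) = -3K_1e^(3t)sin(5t) + 2K_1e^(3t)cos(5t) + 2K_2e^(3t)sin(5t) + 3K_2e^(3t)cos(5t), v(t) = K_1e^(3t)sin(5t) - K_1e^(3t)cos(5t) - K_2e^(3t)sin(5t) - K_2e^(3t)cos(5t)

Coefficient matrix A = [[28, 65], [-10, -22]].
Characteristic polynomial det(A - λI) = λ^2 - 6λ + 34 = 0.
Eigenvalues λ = 3 ± 5i (complex conjugate pair).
For λ=3+5i: an eigenvector is (2,-1) - i(-3,1) = (2 + 3i, -1 - i).
A real fundamental pair from Re and Im of e^((3+5i)t)v: X_1 = e^(3t)(cos(5t)·(2,-1) + sin(5t)·(-3,1)), X_2 = e^(3t)(sin(5t)·(2,-1) - cos(5t)·(-3,1)).
General solution: K_1X_1 + K_2X_2.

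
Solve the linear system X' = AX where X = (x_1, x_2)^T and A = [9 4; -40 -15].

x_1(t) = -K_1e^(-3t)sin(4t) + K_2e^(-3t)cos(4t), x_2(t) = 3K_1e^(-3t)sin(4t) - K_1e^(-3t)cos(4t) - K_2e^(-3t)sin(4t) - 3K_2e^(-3t)cos(4t)

Coefficient matrix A = [[9, 4], [-40, -15]].
Characteristic polynomial det(A - λI) = λ^2 + 6λ + 25 = 0.
Eigenvalues λ = -3 ± 4i (complex conjugate pair).
For λ=-3+4i: an eigenvector is (0,-1) - i(-1,3) = (0 + i, -1 - 3i).
A real fundamental pair from Re and Im of e^((-3+4i)t)v: X_1 = e^(-3t)(cos(4t)·(0,-1) + sin(4t)·(-1,3)), X_2 = e^(-3t)(sin(4t)·(0,-1) - cos(4t)·(-1,3)).
General solution: K_1X_1 + K_2X_2.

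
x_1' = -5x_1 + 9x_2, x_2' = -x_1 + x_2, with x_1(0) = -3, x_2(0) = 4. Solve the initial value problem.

Coefficient matrix A = [[-5, 9], [-1, 1]].
Characteristic polynomial det(A - λI) = λ^2 + 4λ + 4 = 0.
Single eigenvalue λ = -2 with algebraic multiplicity 2.
Eigenvector v = (3,1); generalized eigenvector w with (A-λI)w=v is (2,1).
General solution: e^(-2t)[c_1·v + c_2·(t·v + w)].
Applying x_1(0)=-3, x_2(0)=4 gives c_1=-11, c_2=15.

x_1(t) = 45te^(-2t) - 3e^(-2t), x_2(t) = 15te^(-2t) + 4e^(-2t)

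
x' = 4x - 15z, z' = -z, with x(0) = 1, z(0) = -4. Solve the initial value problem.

x(t) = 13e^(4t) - 12e^(-t), z(t) = -4e^(-t)

Coefficient matrix A = [[4, -15], [0, -1]].
Characteristic polynomial det(A - λI) = λ^2 - 3λ - 4 = 0.
Eigenvalues λ = -1, 4.
For λ=-1: (A-λI) row 1 is [5, -15], so an eigenvector is (-3, -1).
For λ=4: (A-λI) row 1 is [0, -15], so an eigenvector is (-1, 0).
General solution: c_1e^(-t)(-3,-1) + c_2e^(4t)(-1,0).
Applying x(0)=1, z(0)=-4 gives c_1=4, c_2=-13.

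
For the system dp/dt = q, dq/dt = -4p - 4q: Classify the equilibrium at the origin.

stable improper node

A = [[0,1],[-4,-4]]; det(A-λI) = λ^2 + 4λ + 4.
repeated λ = -2 with a single eigenvector.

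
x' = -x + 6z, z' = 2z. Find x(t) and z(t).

x(t) = -C_1e^(-t) - 2C_2e^(2t), z(t) = -C_2e^(2t)

Coefficient matrix A = [[-1, 6], [0, 2]].
Characteristic polynomial det(A - λI) = λ^2 - λ - 2 = 0.
Eigenvalues λ = -1, 2.
For λ=-1: (A-λI) row 1 is [0, 6], so an eigenvector is (-1, 0).
For λ=2: (A-λI) row 1 is [-3, 6], so an eigenvector is (-2, -1).
General solution: C_1e^(-t)(-1,0) + C_2e^(2t)(-2,-1).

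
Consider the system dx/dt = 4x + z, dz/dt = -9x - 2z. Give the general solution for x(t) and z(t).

x(t) = c_1e^(t) + c_2te^(t) + c_2e^(t), z(t) = -3c_1e^(t) - 3c_2te^(t) - 2c_2e^(t)

Coefficient matrix A = [[4, 1], [-9, -2]].
Characteristic polynomial det(A - λI) = λ^2 - 2λ + 1 = 0.
Single eigenvalue λ = 1 with algebraic multiplicity 2.
Eigenvector v = (1,-3); generalized eigenvector w with (A-λI)w=v is (1,-2).
General solution: e^(t)[c_1·v + c_2·(t·v + w)].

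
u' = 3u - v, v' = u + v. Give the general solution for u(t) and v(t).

Coefficient matrix A = [[3, -1], [1, 1]].
Characteristic polynomial det(A - λI) = λ^2 - 4λ + 4 = 0.
Single eigenvalue λ = 2 with algebraic multiplicity 2.
Eigenvector v = (1,1); generalized eigenvector w with (A-λI)w=v is (-1,-2).
General solution: e^(2t)[c_1·v + c_2·(t·v + w)].

u(t) = c_1e^(2t) + c_2te^(2t) - c_2e^(2t), v(t) = c_1e^(2t) + c_2te^(2t) - 2c_2e^(2t)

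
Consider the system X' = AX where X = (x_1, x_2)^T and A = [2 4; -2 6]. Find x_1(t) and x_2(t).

x_1(t) = -K_1e^(4t)sin(2t) + K_1e^(4t)cos(2t) + K_2e^(4t)sin(2t) + K_2e^(4t)cos(2t), x_2(t) = -K_1e^(4t)sin(2t) + K_2e^(4t)cos(2t)

Coefficient matrix A = [[2, 4], [-2, 6]].
Characteristic polynomial det(A - λI) = λ^2 - 8λ + 20 = 0.
Eigenvalues λ = 4 ± 2i (complex conjugate pair).
For λ=4+2i: an eigenvector is (1,0) - i(-1,-1) = (1 + i, 0 + i).
A real fundamental pair from Re and Im of e^((4+2i)t)v: X_1 = e^(4t)(cos(2t)·(1,0) + sin(2t)·(-1,-1)), X_2 = e^(4t)(sin(2t)·(1,0) - cos(2t)·(-1,-1)).
General solution: K_1X_1 + K_2X_2.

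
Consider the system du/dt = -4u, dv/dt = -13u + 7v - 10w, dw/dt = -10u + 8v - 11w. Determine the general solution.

Coefficient matrix A = [[-4, 0, 0], [-13, 7, -10], [-10, 8, -11]].
det(A - λI) = 0 gives eigenvalues λ = -1, -4, -3.
For λ=-1: eigenvector (0,5,4).
For λ=-4: eigenvector (1,3,2).
For λ=-3: eigenvector (0,1,1).
General solution: c_1e^(-t)(0,5,4) + c_2e^(-4t)(1,3,2) + c_3e^(-3t)(0,1,1).

u(t) = c_2e^(-4t), v(t) = 5c_1e^(-t) + 3c_2e^(-4t) + c_3e^(-3t), w(t) = 4c_1e^(-t) + 2c_2e^(-4t) + c_3e^(-3t)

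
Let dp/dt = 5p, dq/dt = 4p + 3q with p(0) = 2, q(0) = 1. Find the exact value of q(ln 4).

3904

A = [[5,0],[4,3]]; eigenvalues λ = 3, 5.
Eigenvectors: (0,-1) for λ=3, (1,2) for λ=5.
From the initial condition, c_1 = 3, c_2 = 2.
q(ln 4) = (3)(4^3)(-1) + (2)(4^5)(2) = 3904.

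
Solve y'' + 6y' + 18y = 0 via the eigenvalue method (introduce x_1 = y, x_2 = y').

Let x_1 = y, x_2 = y'. Then x_1' = x_2 and x_2' = -18x_1 - 6x_2.
A = [[0,1],[-18,-6]]; det(A-λI) = λ^2 + 6λ + 18.
Eigenvalues λ = -3 ± 3i.

y(t) = C_1e^(-3t)cos(3t) + C_2e^(-3t)sin(3t)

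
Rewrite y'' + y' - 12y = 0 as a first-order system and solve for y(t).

y(t) = c_1e^(3t) + c_2e^(-4t)

Let x_1 = y, x_2 = y'. Then x_1' = x_2 and x_2' = 12x_1 - x_2.
A = [[0,1],[12,-1]]; det(A-λI) = λ^2 + λ - 12.
Eigenvalues λ = 3, -4 with eigenvectors (1,3), (1,-4).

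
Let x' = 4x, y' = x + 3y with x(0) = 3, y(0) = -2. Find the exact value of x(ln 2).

48

A = [[4,0],[1,3]]; eigenvalues λ = 4, 3.
Eigenvectors: (1,1) for λ=4, (0,-1) for λ=3.
From the initial condition, c_1 = 3, c_2 = 5.
x(ln 2) = (3)(2^4)(1) + (5)(2^3)(0) = 48.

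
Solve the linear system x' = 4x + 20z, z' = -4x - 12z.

Coefficient matrix A = [[4, 20], [-4, -12]].
Characteristic polynomial det(A - λI) = λ^2 + 8λ + 32 = 0.
Eigenvalues λ = -4 ± 4i (complex conjugate pair).
For λ=-4+4i: an eigenvector is (-1,0) - i(-2,1) = (-1 + 2i, 0 - i).
A real fundamental pair from Re and Im of e^((-4+4i)t)v: X_1 = e^(-4t)(cos(4t)·(-1,0) + sin(4t)·(-2,1)), X_2 = e^(-4t)(sin(4t)·(-1,0) - cos(4t)·(-2,1)).
General solution: C_1X_1 + C_2X_2.

x(t) = -2C_1e^(-4t)sin(4t) - C_1e^(-4t)cos(4t) - C_2e^(-4t)sin(4t) + 2C_2e^(-4t)cos(4t), z(t) = C_1e^(-4t)sin(4t) - C_2e^(-4t)cos(4t)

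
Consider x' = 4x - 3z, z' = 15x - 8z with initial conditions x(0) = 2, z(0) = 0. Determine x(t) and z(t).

x(t) = 4e^(-2t)sin(3t) + 2e^(-2t)cos(3t), z(t) = 10e^(-2t)sin(3t)

Coefficient matrix A = [[4, -3], [15, -8]].
Characteristic polynomial det(A - λI) = λ^2 + 4λ + 13 = 0.
Eigenvalues λ = -2 ± 3i (complex conjugate pair).
For λ=-2+3i: an eigenvector is (0,-1) - i(1,2) = (0 - i, -1 - 2i).
A real fundamental pair from Re and Im of e^((-2+3i)t)v: X_1 = e^(-2t)(cos(3t)·(0,-1) + sin(3t)·(1,2)), X_2 = e^(-2t)(sin(3t)·(0,-1) - cos(3t)·(1,2)).
General solution: K_1X_1 + K_2X_2.
Applying x(0)=2, z(0)=0 gives K_1=4, K_2=-2.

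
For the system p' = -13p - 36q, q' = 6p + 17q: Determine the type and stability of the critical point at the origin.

A = [[-13,-36],[6,17]]; det(A-λI) = λ^2 - 4λ - 5.
λ = 5, -1: opposite signs.

saddle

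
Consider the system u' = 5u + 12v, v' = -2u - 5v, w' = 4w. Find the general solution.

Coefficient matrix A = [[5, 12, 0], [-2, -5, 0], [0, 0, 4]].
det(A - λI) = 0 gives eigenvalues λ = -1, 1, 4.
For λ=-1: eigenvector (-2,1,0).
For λ=1: eigenvector (3,-1,0).
For λ=4: eigenvector (0,0,1).
General solution: C_1e^(-t)(-2,1,0) + C_2e^(t)(3,-1,0) + C_3e^(4t)(0,0,1).

u(t) = -2C_1e^(-t) + 3C_2e^(t), v(t) = C_1e^(-t) - C_2e^(t), w(t) = C_3e^(4t)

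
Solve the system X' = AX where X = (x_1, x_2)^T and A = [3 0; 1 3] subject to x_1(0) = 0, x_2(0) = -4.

Coefficient matrix A = [[3, 0], [1, 3]].
Characteristic polynomial det(A - λI) = λ^2 - 6λ + 9 = 0.
Single eigenvalue λ = 3 with algebraic multiplicity 2.
Eigenvector v = (0,1); generalized eigenvector w with (A-λI)w=v is (1,3).
General solution: e^(3t)[C_1·v + C_2·(t·v + w)].
Applying x_1(0)=0, x_2(0)=-4 gives C_1=-4, C_2=0.

x_1(t) = 0, x_2(t) = -4e^(3t)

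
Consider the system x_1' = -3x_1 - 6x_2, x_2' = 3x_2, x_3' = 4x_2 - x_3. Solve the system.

x_1(t) = C_1e^(-3t) - C_2e^(3t), x_2(t) = C_2e^(3t), x_3(t) = C_2e^(3t) + C_3e^(-t)

Coefficient matrix A = [[-3, -6, 0], [0, 3, 0], [0, 4, -1]].
det(A - λI) = 0 gives eigenvalues λ = -3, 3, -1.
For λ=-3: eigenvector (1,0,0).
For λ=3: eigenvector (-1,1,1).
For λ=-1: eigenvector (0,0,1).
General solution: C_1e^(-3t)(1,0,0) + C_2e^(3t)(-1,1,1) + C_3e^(-t)(0,0,1).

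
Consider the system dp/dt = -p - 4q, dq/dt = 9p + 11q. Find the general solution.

p(t) = -2C_1e^(5t) - 2C_2te^(5t) + C_2e^(5t), q(t) = 3C_1e^(5t) + 3C_2te^(5t) - C_2e^(5t)

Coefficient matrix A = [[-1, -4], [9, 11]].
Characteristic polynomial det(A - λI) = λ^2 - 10λ + 25 = 0.
Single eigenvalue λ = 5 with algebraic multiplicity 2.
Eigenvector v = (-2,3); generalized eigenvector w with (A-λI)w=v is (1,-1).
General solution: e^(5t)[C_1·v + C_2·(t·v + w)].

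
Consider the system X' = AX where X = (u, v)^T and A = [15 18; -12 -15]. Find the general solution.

u(t) = -K_1e^(-3t) + 3K_2e^(3t), v(t) = K_1e^(-3t) - 2K_2e^(3t)

Coefficient matrix A = [[15, 18], [-12, -15]].
Characteristic polynomial det(A - λI) = λ^2 - 9 = 0.
Eigenvalues λ = -3, 3.
For λ=-3: (A-λI) row 1 is [18, 18], so an eigenvector is (-1, 1).
For λ=3: (A-λI) row 1 is [12, 18], so an eigenvector is (3, -2).
General solution: K_1e^(-3t)(-1,1) + K_2e^(3t)(3,-2).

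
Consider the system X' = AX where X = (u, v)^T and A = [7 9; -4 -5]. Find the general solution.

Coefficient matrix A = [[7, 9], [-4, -5]].
Characteristic polynomial det(A - λI) = λ^2 - 2λ + 1 = 0.
Single eigenvalue λ = 1 with algebraic multiplicity 2.
Eigenvector v = (3,-2); generalized eigenvector w with (A-λI)w=v is (-1,1).
General solution: e^(t)[c_1·v + c_2·(t·v + w)].

u(t) = 3c_1e^(t) + 3c_2te^(t) - c_2e^(t), v(t) = -2c_1e^(t) - 2c_2te^(t) + c_2e^(t)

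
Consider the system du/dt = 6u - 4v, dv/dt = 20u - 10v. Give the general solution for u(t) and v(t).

Coefficient matrix A = [[6, -4], [20, -10]].
Characteristic polynomial det(A - λI) = λ^2 + 4λ + 20 = 0.
Eigenvalues λ = -2 ± 4i (complex conjugate pair).
For λ=-2+4i: an eigenvector is (0,1) - i(-1,-2) = (0 + i, 1 + 2i).
A real fundamental pair from Re and Im of e^((-2+4i)t)v: X_1 = e^(-2t)(cos(4t)·(0,1) + sin(4t)·(-1,-2)), X_2 = e^(-2t)(sin(4t)·(0,1) - cos(4t)·(-1,-2)).
General solution: K_1X_1 + K_2X_2.

u(t) = -K_1e^(-2t)sin(4t) + K_2e^(-2t)cos(4t), v(t) = -2K_1e^(-2t)sin(4t) + K_1e^(-2t)cos(4t) + K_2e^(-2t)sin(4t) + 2K_2e^(-2t)cos(4t)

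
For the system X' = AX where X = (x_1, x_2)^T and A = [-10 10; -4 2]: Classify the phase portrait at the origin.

A = [[-10,10],[-4,2]]; det(A-λI) = λ^2 + 8λ + 20.
λ = -4 ± 2i: negative real part.

stable spiral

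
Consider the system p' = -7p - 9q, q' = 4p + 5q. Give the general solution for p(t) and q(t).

Coefficient matrix A = [[-7, -9], [4, 5]].
Characteristic polynomial det(A - λI) = λ^2 + 2λ + 1 = 0.
Single eigenvalue λ = -1 with algebraic multiplicity 2.
Eigenvector v = (3,-2); generalized eigenvector w with (A-λI)w=v is (1,-1).
General solution: e^(-t)[K_1·v + K_2·(t·v + w)].

p(t) = 3K_1e^(-t) + 3K_2te^(-t) + K_2e^(-t), q(t) = -2K_1e^(-t) - 2K_2te^(-t) - K_2e^(-t)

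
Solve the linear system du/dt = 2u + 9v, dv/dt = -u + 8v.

Coefficient matrix A = [[2, 9], [-1, 8]].
Characteristic polynomial det(A - λI) = λ^2 - 10λ + 25 = 0.
Single eigenvalue λ = 5 with algebraic multiplicity 2.
Eigenvector v = (-3,-1); generalized eigenvector w with (A-λI)w=v is (-2,-1).
General solution: e^(5t)[K_1·v + K_2·(t·v + w)].

u(t) = -3K_1e^(5t) - 3K_2te^(5t) - 2K_2e^(5t), v(t) = -K_1e^(5t) - K_2te^(5t) - K_2e^(5t)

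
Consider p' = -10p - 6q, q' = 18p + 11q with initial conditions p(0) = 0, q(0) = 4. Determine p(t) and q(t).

p(t) = -8e^(2t) + 8e^(-t), q(t) = 16e^(2t) - 12e^(-t)

Coefficient matrix A = [[-10, -6], [18, 11]].
Characteristic polynomial det(A - λI) = λ^2 - λ - 2 = 0.
Eigenvalues λ = 2, -1.
For λ=2: (A-λI) row 1 is [-12, -6], so an eigenvector is (-1, 2).
For λ=-1: (A-λI) row 1 is [-9, -6], so an eigenvector is (-2, 3).
General solution: K_1e^(2t)(-1,2) + K_2e^(-t)(-2,3).
Applying p(0)=0, q(0)=4 gives K_1=8, K_2=-4.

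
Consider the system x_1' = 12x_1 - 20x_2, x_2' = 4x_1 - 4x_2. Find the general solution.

Coefficient matrix A = [[12, -20], [4, -4]].
Characteristic polynomial det(A - λI) = λ^2 - 8λ + 32 = 0.
Eigenvalues λ = 4 ± 4i (complex conjugate pair).
For λ=4+4i: an eigenvector is (-1,0) - i(-2,-1) = (-1 + 2i, 0 + i).
A real fundamental pair from Re and Im of e^((4+4i)t)v: X_1 = e^(4t)(cos(4t)·(-1,0) + sin(4t)·(-2,-1)), X_2 = e^(4t)(sin(4t)·(-1,0) - cos(4t)·(-2,-1)).
General solution: C_1X_1 + C_2X_2.

x_1(t) = -2C_1e^(4t)sin(4t) - C_1e^(4t)cos(4t) - C_2e^(4t)sin(4t) + 2C_2e^(4t)cos(4t), x_2(t) = -C_1e^(4t)sin(4t) + C_2e^(4t)cos(4t)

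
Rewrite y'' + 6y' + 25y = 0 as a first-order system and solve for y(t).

y(t) = K_1e^(-3t)cos(4t) + K_2e^(-3t)sin(4t)

Let x_1 = y, x_2 = y'. Then x_1' = x_2 and x_2' = -25x_1 - 6x_2.
A = [[0,1],[-25,-6]]; det(A-λI) = λ^2 + 6λ + 25.
Eigenvalues λ = -3 ± 4i.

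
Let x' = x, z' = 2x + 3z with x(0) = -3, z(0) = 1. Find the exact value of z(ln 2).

-10

A = [[1,0],[2,3]]; eigenvalues λ = 3, 1.
Eigenvectors: (0,1) for λ=3, (-1,1) for λ=1.
From the initial condition, c_1 = -2, c_2 = 3.
z(ln 2) = (-2)(2^3)(1) + (3)(2^1)(1) = -10.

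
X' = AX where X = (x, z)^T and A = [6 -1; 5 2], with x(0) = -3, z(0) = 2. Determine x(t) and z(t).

x(t) = -8e^(4t)sin(t) - 3e^(4t)cos(t), z(t) = -19e^(4t)sin(t) + 2e^(4t)cos(t)

Coefficient matrix A = [[6, -1], [5, 2]].
Characteristic polynomial det(A - λI) = λ^2 - 8λ + 17 = 0.
Eigenvalues λ = 4 ± i (complex conjugate pair).
For λ=4+i: an eigenvector is (-1,-2) - i(0,-1) = (-1, -2 + i).
A real fundamental pair from Re and Im of e^((4+i)t)v: X_1 = e^(4t)(cos(t)·(-1,-2) + sin(t)·(0,-1)), X_2 = e^(4t)(sin(t)·(-1,-2) - cos(t)·(0,-1)).
General solution: C_1X_1 + C_2X_2.
Applying x(0)=-3, z(0)=2 gives C_1=3, C_2=8.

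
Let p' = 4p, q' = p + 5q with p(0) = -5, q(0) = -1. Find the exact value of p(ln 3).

A = [[4,0],[1,5]]; eigenvalues λ = 4, 5.
Eigenvectors: (1,-1) for λ=4, (0,1) for λ=5.
From the initial condition, c_1 = -5, c_2 = -6.
p(ln 3) = (-5)(3^4)(1) + (-6)(3^5)(0) = -405.

-405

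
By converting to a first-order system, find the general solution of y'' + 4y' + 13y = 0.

Let x_1 = y, x_2 = y'. Then x_1' = x_2 and x_2' = -13x_1 - 4x_2.
A = [[0,1],[-13,-4]]; det(A-λI) = λ^2 + 4λ + 13.
Eigenvalues λ = -2 ± 3i.

y(t) = c_1e^(-2t)cos(3t) + c_2e^(-2t)sin(3t)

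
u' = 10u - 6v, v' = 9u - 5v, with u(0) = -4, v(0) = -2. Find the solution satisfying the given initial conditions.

Coefficient matrix A = [[10, -6], [9, -5]].
Characteristic polynomial det(A - λI) = λ^2 - 5λ + 4 = 0.
Eigenvalues λ = 4, 1.
For λ=4: (A-λI) row 1 is [6, -6], so an eigenvector is (-1, -1).
For λ=1: (A-λI) row 1 is [9, -6], so an eigenvector is (-2, -3).
General solution: c_1e^(4t)(-1,-1) + c_2e^(t)(-2,-3).
Applying u(0)=-4, v(0)=-2 gives c_1=8, c_2=-2.

u(t) = -8e^(4t) + 4e^(t), v(t) = -8e^(4t) + 6e^(t)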